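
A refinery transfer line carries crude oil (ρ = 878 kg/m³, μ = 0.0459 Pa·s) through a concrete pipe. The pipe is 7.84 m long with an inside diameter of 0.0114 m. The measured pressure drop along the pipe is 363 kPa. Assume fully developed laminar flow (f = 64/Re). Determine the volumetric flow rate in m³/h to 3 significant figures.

Q ≈ 1.51 m³/h

For laminar flow, f = 64/Re with Re = ρVD/μ, so Darcy-Weisbach reduces to ΔP = 32μLV/D². Solving for V: V = ΔP·D²/(32μL) = 3.63e+05·(0.0114)²/(32·0.0459·7.84) = 4.097 m/s.
Check: Re = ρVD/μ = 878·4.097·0.0114/0.0459 = 893.4 < 2300, so the laminar assumption holds.
Q = V·A = 4.097·(π/4·0.0114²) = 0.0004182 m³/s = 1.51 m³/h.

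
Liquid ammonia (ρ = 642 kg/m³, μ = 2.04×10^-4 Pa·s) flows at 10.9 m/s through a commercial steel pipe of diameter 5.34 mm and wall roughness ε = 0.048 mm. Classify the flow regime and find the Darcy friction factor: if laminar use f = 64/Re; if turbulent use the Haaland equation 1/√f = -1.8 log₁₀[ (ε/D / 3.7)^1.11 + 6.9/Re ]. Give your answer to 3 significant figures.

Re = ρVD/μ = 642·10.9·0.00534/0.000204 = 1.832e+05.
Re > 4000 → turbulent. ε/D = 4.8e-05/0.00534 = 0.00899; Haaland: 1/√f = -1.8 log₁₀[0.00125 + 3.77e-05] = 5.201, so f = 0.03697.

f ≈ 0.0370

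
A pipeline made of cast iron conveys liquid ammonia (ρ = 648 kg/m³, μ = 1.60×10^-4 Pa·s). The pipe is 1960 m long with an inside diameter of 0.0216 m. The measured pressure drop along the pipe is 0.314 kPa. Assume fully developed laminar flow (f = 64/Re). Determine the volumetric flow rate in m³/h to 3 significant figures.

For laminar flow, f = 64/Re with Re = ρVD/μ, so Darcy-Weisbach reduces to ΔP = 32μLV/D². Solving for V: V = ΔP·D²/(32μL) = 314·(0.0216)²/(32·0.00016·1960) = 0.0146 m/s.
Check: Re = ρVD/μ = 648·0.0146·0.0216/0.00016 = 1277 < 2300, so the laminar assumption holds.
Q = V·A = 0.0146·(π/4·0.0216²) = 5.349e-06 m³/s = 0.0193 m³/h.

Q ≈ 0.0193 m³/h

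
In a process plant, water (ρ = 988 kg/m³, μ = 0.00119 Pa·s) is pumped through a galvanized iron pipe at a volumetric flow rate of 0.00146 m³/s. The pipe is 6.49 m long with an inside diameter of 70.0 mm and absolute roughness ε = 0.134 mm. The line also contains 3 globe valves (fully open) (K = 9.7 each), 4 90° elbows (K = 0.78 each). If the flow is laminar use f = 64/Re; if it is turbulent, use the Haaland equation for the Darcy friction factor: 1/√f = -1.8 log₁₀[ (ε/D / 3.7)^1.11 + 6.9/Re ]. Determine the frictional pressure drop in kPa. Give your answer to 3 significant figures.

Cross-sectional area A = πD²/4 = π(0.07)²/4 = 0.003848 m²; mean velocity V = Q/A = 0.00146/0.003848 = 0.3794 m/s.
Reynolds number Re = ρVD/μ = 988 · 0.3794 · 0.07 / 0.00119 = 2.205e+04.
Re > 4000 → turbulent. Relative roughness ε/D = 0.000134/0.07 = 0.00191. Haaland: 1/√f = -1.8 log₁₀[(0.00191/3.7)^1.11 + 6.9/2.205e+04] = -1.8 log₁₀[0.000225 + 0.000313] = 5.885, so f = 0.02888.
Total minor-loss coefficient ΣK = 3·9.7 + 4·0.78 = 32.2.
ΔP = [f·L/D + ΣK]·(ρV²/2) = [0.02888·6.49/0.07 + 32.2]·(988·0.3794²/2) = [2.677 + 32.2]·71.1 = 2481 Pa.
ΔP = 2481 Pa = 2.48 kPa.

ΔP ≈ 2.48 kPa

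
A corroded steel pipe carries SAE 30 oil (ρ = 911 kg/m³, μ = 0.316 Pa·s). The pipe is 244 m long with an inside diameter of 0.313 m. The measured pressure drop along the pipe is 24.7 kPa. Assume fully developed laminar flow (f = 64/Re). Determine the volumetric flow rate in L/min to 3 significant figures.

Q ≈ 4530 L/min

For laminar flow, f = 64/Re with Re = ρVD/μ, so Darcy-Weisbach reduces to ΔP = 32μLV/D². Solving for V: V = ΔP·D²/(32μL) = 2.47e+04·(0.313)²/(32·0.316·244) = 0.9808 m/s.
Check: Re = ρVD/μ = 911·0.9808·0.313/0.316 = 885 < 2300, so the laminar assumption holds.
Q = V·A = 0.9808·(π/4·0.313²) = 0.07546 m³/s = 4530 L/min.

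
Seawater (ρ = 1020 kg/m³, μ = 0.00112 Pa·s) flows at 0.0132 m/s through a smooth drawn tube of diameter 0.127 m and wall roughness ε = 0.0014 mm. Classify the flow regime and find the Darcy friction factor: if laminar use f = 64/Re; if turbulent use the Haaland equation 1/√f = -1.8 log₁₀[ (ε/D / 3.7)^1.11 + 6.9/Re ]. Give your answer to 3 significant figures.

f ≈ 0.0419

Re = ρVD/μ = 1020·0.0132·0.127/0.00112 = 1527.
Re < 2300 → laminar, so f = 64/Re = 0.04192 (roughness is irrelevant in laminar flow).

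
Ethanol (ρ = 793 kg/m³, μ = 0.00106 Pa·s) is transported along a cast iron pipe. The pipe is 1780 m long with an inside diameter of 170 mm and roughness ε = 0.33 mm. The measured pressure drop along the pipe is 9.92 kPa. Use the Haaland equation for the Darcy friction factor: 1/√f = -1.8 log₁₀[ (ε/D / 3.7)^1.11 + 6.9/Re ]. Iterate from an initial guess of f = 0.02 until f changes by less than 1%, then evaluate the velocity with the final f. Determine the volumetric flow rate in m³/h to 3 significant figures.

Rearranging Darcy-Weisbach: V = √(2·ΔP·D/(f·L·ρ)). With ε/D = 0.00033/0.17 = 0.00194, iterate starting from f = 0.02:
  f = 0.02 → V = √(2·9920·0.17/(0.02·1780·793)) = 0.3456 m/s; Re = ρVD/μ = 4.396e+04; f → 0.02648
  f = 0.02648 → V = 0.3004 m/s; Re = 3.82e+04; f → 0.02689
  f = 0.02689 → V = 0.2981 m/s; Re = 3.791e+04; f → 0.02691
Converged (Δf/f < 1%). With the final f = 0.02691: V = √(2·9920·0.17/(0.02691·1780·793)) = 0.298 m/s.
Q = V·A = 0.298·(π/4·0.17²) = 0.006764 m³/s = 24.3 m³/h.

Q ≈ 24.3 m³/h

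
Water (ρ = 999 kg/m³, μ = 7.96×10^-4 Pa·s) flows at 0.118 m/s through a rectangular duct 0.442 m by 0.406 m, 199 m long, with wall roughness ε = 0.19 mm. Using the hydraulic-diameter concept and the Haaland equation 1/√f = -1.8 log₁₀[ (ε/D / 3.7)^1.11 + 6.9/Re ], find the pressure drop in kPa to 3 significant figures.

ΔP ≈ 0.0696 kPa

Hydraulic diameter D_h = 4A/P = 4·(0.442·0.406)/(2·(0.442+0.406)) = 0.7178/1.696 = 0.4232 m.
Re = ρVD_h/μ = 999·0.118·0.4232/0.000796 = 6.268e+04.
ε/D_h = 0.00019/0.4232 = 0.000449; Haaland gives 1/√f = -1.8 log₁₀[4.5e-05+0.00011] = 6.857, so f = 0.02127.
ΔP = f(L/D_h)(ρV²/2) = 0.02127·199/0.4232·6.955 = 69.55 Pa.
ΔP = 0.0696 kPa.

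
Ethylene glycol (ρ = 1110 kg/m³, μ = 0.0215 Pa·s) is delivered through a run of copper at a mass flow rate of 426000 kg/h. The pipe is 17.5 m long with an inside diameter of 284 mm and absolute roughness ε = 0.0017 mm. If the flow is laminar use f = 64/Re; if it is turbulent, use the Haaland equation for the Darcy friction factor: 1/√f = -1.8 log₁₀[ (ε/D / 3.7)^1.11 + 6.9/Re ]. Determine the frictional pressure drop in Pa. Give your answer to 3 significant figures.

ΔP ≈ 2370 Pa

ṁ = 426000 kg/h = 426000/3600 = 118.3 kg/s.
A = πD²/4 = π(0.284)²/4 = 0.06335 m²; mean velocity V = ṁ/(ρA) = 118.3/(1110 · 0.06335) = 1.683 m/s.
Reynolds number Re = ρVD/μ = 1110 · 1.683 · 0.284 / 0.0215 = 2.468e+04.
Re > 4000 → turbulent. Relative roughness ε/D = 1.7e-06/0.284 = 5.99e-06. Haaland: 1/√f = -1.8 log₁₀[(5.99e-06/3.7)^1.11 + 6.9/2.468e+04] = -1.8 log₁₀[3.73e-07 + 0.00028] = 6.395, so f = 0.02445.
Darcy-Weisbach: ΔP = f(L/D)(ρV²/2) = 0.02445·(17.5/0.284)·(1110·1.683²/2) = 0.02445·61.62·1572 = 2368 Pa.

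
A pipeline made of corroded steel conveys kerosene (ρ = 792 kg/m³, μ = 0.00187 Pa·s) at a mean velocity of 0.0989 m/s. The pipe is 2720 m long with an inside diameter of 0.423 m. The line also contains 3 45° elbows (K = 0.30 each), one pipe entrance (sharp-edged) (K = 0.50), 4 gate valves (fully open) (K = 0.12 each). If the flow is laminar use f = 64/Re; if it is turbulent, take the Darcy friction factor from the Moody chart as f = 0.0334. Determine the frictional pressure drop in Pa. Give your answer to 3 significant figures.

ΔP ≈ 839 Pa

Reynolds number Re = ρVD/μ = 792 · 0.0989 · 0.423 / 0.00187 = 1.772e+04.
Re > 4000 → turbulent; use the Moody-chart value f = 0.0334.
Total minor-loss coefficient ΣK = 3·0.3 + 1·0.5 + 4·0.12 = 1.88.
ΔP = [f·L/D + ΣK]·(ρV²/2) = [0.0334·2720/0.423 + 1.88]·(792·0.0989²/2) = [214.8 + 1.88]·3.873 = 839.2 Pa.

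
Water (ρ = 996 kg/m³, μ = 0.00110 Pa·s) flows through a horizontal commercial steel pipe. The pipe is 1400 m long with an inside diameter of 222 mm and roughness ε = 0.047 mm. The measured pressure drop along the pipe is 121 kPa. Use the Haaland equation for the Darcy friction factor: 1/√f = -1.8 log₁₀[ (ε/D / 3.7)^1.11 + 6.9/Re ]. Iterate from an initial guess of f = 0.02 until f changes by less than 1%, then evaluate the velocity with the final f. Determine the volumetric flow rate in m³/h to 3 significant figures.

Q ≈ 216 m³/h

Rearranging Darcy-Weisbach: V = √(2·ΔP·D/(f·L·ρ)). With ε/D = 4.7e-05/0.222 = 0.000212, iterate starting from f = 0.02:
  f = 0.02 → V = √(2·1.21e+05·0.222/(0.02·1400·996)) = 1.388 m/s; Re = ρVD/μ = 2.79e+05; f → 0.01628
  f = 0.01628 → V = 1.538 m/s; Re = 3.092e+05; f → 0.0161
  f = 0.0161 → V = 1.547 m/s; Re = 3.109e+05; f → 0.01609
Converged (Δf/f < 1%). With the final f = 0.01609: V = √(2·1.21e+05·0.222/(0.01609·1400·996)) = 1.547 m/s.
Q = V·A = 1.547·(π/4·0.222²) = 0.0599 m³/s = 216 m³/h.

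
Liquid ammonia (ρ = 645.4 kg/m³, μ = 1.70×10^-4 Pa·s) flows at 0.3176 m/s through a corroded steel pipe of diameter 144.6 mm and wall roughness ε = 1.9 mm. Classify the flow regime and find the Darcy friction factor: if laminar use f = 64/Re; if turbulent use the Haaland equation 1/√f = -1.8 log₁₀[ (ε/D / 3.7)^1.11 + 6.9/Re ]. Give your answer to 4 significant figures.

Re = ρVD/μ = 645.4·0.3176·0.1446/0.00017 = 1.744e+05.
Re > 4000 → turbulent. ε/D = 0.0019/0.1446 = 0.0131; Haaland: 1/√f = -1.8 log₁₀[0.00191 + 3.96e-05] = 4.878, so f = 0.04202.

f ≈ 0.04202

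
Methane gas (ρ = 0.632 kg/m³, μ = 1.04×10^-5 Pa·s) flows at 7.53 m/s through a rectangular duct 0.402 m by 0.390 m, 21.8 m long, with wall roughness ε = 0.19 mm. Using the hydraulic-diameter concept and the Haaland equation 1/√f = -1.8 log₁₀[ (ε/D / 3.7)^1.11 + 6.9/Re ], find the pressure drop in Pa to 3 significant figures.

ΔP ≈ 18.4 Pa

Hydraulic diameter D_h = 4A/P = 4·(0.402·0.39)/(2·(0.402+0.39)) = 0.6271/1.584 = 0.3959 m.
Re = ρVD_h/μ = 0.632·7.53·0.3959/1.04e-05 = 1.812e+05.
ε/D_h = 0.00019/0.3959 = 0.00048; Haaland gives 1/√f = -1.8 log₁₀[4.85e-05+3.81e-05] = 7.313, so f = 0.0187.
ΔP = f(L/D_h)(ρV²/2) = 0.0187·21.8/0.3959·17.92 = 18.45 Pa.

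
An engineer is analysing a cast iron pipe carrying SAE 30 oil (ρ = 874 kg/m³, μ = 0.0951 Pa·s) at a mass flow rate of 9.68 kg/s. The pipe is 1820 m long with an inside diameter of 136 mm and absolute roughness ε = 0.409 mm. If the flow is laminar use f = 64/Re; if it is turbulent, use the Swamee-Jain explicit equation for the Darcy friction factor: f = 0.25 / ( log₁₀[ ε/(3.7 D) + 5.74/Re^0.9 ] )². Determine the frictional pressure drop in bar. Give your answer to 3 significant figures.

A = πD²/4 = π(0.136)²/4 = 0.01453 m²; mean velocity V = ṁ/(ρA) = 9.68/(874 · 0.01453) = 0.7624 m/s.
Reynolds number Re = ρVD/μ = 874 · 0.7624 · 0.136 / 0.0951 = 952.9.
Re < 2300 → laminar flow, so f = 64/Re = 64/952.9 = 0.06716 (the turbulent correlation is not needed).
Darcy-Weisbach: ΔP = f(L/D)(ρV²/2) = 0.06716·(1820/0.136)·(874·0.7624²/2) = 0.06716·1.338e+04·254 = 2.283e+05 Pa.
ΔP = 2.283e+05 Pa = 2.28 bar.

ΔP ≈ 2.28 bar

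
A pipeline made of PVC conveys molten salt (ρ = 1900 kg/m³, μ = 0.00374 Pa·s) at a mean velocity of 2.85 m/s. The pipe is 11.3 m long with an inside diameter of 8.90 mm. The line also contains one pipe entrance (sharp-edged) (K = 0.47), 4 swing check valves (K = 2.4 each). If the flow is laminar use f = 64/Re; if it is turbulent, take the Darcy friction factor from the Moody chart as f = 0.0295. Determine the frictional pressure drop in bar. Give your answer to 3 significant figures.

Reynolds number Re = ρVD/μ = 1900 · 2.85 · 0.0089 / 0.00374 = 1.289e+04.
Re > 4000 → turbulent; use the Moody-chart value f = 0.0295.
Total minor-loss coefficient ΣK = 1·0.47 + 4·2.4 = 10.1.
ΔP = [f·L/D + ΣK]·(ρV²/2) = [0.0295·11.3/0.0089 + 10.1]·(1900·2.85²/2) = [37.46 + 10.1]·7716 = 3.667e+05 Pa.
ΔP = 3.667e+05 Pa = 3.67 bar.

ΔP ≈ 3.67 bar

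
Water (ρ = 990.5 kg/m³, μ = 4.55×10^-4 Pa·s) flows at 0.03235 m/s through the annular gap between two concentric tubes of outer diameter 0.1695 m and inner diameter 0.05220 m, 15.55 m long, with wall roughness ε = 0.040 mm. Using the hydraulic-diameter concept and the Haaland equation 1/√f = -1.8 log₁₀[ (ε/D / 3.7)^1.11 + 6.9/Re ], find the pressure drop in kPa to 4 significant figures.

ΔP ≈ 0.002263 kPa

Hydraulic diameter D_h = 4A/P = D_o - D_i = 0.1695 - 0.0522 = 0.1173 m.
Re = ρVD_h/μ = 990.5·0.03235·0.1173/0.000455 = 8261.
ε/D_h = 4e-05/0.1173 = 0.000341; Haaland gives 1/√f = -1.8 log₁₀[3.32e-05+0.000835] = 5.51, so f = 0.03293.
ΔP = f(L/D_h)(ρV²/2) = 0.03293·15.55/0.1173·0.5183 = 2.263 Pa.
ΔP = 0.002263 kPa.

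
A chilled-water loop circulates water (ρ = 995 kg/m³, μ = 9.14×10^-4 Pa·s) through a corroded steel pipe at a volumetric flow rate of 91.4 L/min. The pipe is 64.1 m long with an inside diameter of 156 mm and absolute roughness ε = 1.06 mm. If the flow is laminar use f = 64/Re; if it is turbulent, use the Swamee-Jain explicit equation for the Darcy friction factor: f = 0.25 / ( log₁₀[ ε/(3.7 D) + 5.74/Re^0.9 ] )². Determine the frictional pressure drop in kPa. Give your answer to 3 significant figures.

Q = 91.4 L/min = 91.4/60000 = 0.001523 m³/s.
Cross-sectional area A = πD²/4 = π(0.156)²/4 = 0.01911 m²; mean velocity V = Q/A = 0.001523/0.01911 = 0.0797 m/s.
Reynolds number Re = ρVD/μ = 995 · 0.0797 · 0.156 / 0.000914 = 1.353e+04.
Re > 4000 → turbulent. Relative roughness ε/D = 0.00106/0.156 = 0.00679. Swamee-Jain: f = 0.25/(log₁₀[0.00679/3.7 + 5.74/1.353e+04^0.9])² = 0.25/(log₁₀[0.00184 + 0.0011])² = 0.25/(-2.532)² = 0.03898.
Darcy-Weisbach: ΔP = f(L/D)(ρV²/2) = 0.03898·(64.1/0.156)·(995·0.0797²/2) = 0.03898·410.9·3.16 = 50.62 Pa.
ΔP = 50.62 Pa = 0.0506 kPa.

ΔP ≈ 0.0506 kPa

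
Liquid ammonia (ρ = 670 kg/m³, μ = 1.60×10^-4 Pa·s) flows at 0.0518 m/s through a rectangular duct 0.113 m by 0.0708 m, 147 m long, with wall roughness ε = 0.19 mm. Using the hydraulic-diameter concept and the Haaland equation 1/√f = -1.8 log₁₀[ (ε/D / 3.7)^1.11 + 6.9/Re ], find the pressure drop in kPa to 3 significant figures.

ΔP ≈ 0.0456 kPa

Hydraulic diameter D_h = 4A/P = 4·(0.113·0.0708)/(2·(0.113+0.0708)) = 0.032/0.3676 = 0.08706 m.
Re = ρVD_h/μ = 670·0.0518·0.08706/0.00016 = 1.888e+04.
ε/D_h = 0.00019/0.08706 = 0.00218; Haaland gives 1/√f = -1.8 log₁₀[0.00026+0.000365] = 5.766, so f = 0.03007.
ΔP = f(L/D_h)(ρV²/2) = 0.03007·147/0.08706·0.8989 = 45.65 Pa.
ΔP = 0.0456 kPa.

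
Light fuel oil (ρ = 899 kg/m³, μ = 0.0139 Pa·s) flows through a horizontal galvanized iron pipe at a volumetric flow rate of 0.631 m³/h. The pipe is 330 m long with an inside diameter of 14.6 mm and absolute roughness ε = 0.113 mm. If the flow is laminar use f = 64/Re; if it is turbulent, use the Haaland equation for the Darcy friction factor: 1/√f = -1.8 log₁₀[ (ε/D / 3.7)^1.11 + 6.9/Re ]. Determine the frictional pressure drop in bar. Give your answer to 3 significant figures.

ΔP ≈ 7.21 bar

Q = 0.631 m³/h = 0.631/3600 = 0.0001753 m³/s.
Cross-sectional area A = πD²/4 = π(0.0146)²/4 = 0.0001674 m²; mean velocity V = Q/A = 0.0001753/0.0001674 = 1.047 m/s.
Reynolds number Re = ρVD/μ = 899 · 1.047 · 0.0146 / 0.0139 = 988.6.
Re < 2300 → laminar flow, so f = 64/Re = 64/988.6 = 0.06474 (the turbulent correlation is not needed).
Darcy-Weisbach: ΔP = f(L/D)(ρV²/2) = 0.06474·(330/0.0146)·(899·1.047²/2) = 0.06474·2.26e+04·492.7 = 7.209e+05 Pa.
ΔP = 7.209e+05 Pa = 7.21 bar.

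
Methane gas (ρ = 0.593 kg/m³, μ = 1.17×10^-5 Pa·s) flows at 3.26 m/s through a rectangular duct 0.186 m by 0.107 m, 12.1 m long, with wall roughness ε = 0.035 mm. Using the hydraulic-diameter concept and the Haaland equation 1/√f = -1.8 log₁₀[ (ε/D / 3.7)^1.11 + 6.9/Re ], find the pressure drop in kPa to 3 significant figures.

ΔP ≈ 0.00716 kPa

Hydraulic diameter D_h = 4A/P = 4·(0.186·0.107)/(2·(0.186+0.107)) = 0.07961/0.586 = 0.1358 m.
Re = ρVD_h/μ = 0.593·3.26·0.1358/1.17e-05 = 2.245e+04.
ε/D_h = 3.5e-05/0.1358 = 0.000258; Haaland gives 1/√f = -1.8 log₁₀[2.43e-05+0.000307] = 6.263, so f = 0.0255.
ΔP = f(L/D_h)(ρV²/2) = 0.0255·12.1/0.1358·3.151 = 7.156 Pa.
ΔP = 0.00716 kPa.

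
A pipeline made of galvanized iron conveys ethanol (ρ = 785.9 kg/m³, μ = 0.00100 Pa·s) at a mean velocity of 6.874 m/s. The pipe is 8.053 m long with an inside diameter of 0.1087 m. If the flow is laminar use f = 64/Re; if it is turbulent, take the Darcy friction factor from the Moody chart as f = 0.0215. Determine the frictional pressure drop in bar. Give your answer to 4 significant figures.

Reynolds number Re = ρVD/μ = 785.9 · 6.874 · 0.1087 / 0.001 = 5.872e+05.
Re > 4000 → turbulent; use the Moody-chart value f = 0.0215.
Darcy-Weisbach: ΔP = f(L/D)(ρV²/2) = 0.0215·(8.053/0.1087)·(785.9·6.874²/2) = 0.0215·74.08·1.857e+04 = 2.957e+04 Pa.
ΔP = 2.957e+04 Pa = 0.2957 bar.

ΔP ≈ 0.2957 bar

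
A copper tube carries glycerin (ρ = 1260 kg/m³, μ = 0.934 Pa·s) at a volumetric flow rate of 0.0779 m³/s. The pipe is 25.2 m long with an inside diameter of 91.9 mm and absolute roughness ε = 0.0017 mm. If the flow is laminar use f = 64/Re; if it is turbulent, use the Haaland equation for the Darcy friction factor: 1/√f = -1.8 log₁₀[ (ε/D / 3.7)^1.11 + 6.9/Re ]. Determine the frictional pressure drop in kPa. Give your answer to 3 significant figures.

ΔP ≈ 1050 kPa

Cross-sectional area A = πD²/4 = π(0.0919)²/4 = 0.006633 m²; mean velocity V = Q/A = 0.0779/0.006633 = 11.74 m/s.
Reynolds number Re = ρVD/μ = 1260 · 11.74 · 0.0919 / 0.934 = 1456.
Re < 2300 → laminar flow, so f = 64/Re = 64/1456 = 0.04396 (the turbulent correlation is not needed).
Darcy-Weisbach: ΔP = f(L/D)(ρV²/2) = 0.04396·(25.2/0.0919)·(1260·11.74²/2) = 0.04396·274.2·8.689e+04 = 1.047e+06 Pa.
ΔP = 1.047e+06 Pa = 1050 kPa.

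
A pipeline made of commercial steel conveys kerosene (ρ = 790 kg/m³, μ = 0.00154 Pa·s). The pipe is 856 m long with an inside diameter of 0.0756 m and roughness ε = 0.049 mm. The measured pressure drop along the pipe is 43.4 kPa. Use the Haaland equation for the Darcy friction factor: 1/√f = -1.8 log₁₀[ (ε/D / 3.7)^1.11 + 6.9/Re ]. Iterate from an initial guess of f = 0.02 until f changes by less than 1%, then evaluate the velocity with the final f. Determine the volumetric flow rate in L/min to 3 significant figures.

Q ≈ 165 L/min

Rearranging Darcy-Weisbach: V = √(2·ΔP·D/(f·L·ρ)). With ε/D = 4.9e-05/0.0756 = 0.000648, iterate starting from f = 0.02:
  f = 0.02 → V = √(2·4.34e+04·0.0756/(0.02·856·790)) = 0.6966 m/s; Re = ρVD/μ = 2.701e+04; f → 0.02533
  f = 0.02533 → V = 0.6189 m/s; Re = 2.4e+04; f → 0.02594
  f = 0.02594 → V = 0.6117 m/s; Re = 2.372e+04; f → 0.026
Converged (Δf/f < 1%). With the final f = 0.026: V = √(2·4.34e+04·0.0756/(0.026·856·790)) = 0.6109 m/s.
Q = V·A = 0.6109·(π/4·0.0756²) = 0.002742 m³/s = 165 L/min.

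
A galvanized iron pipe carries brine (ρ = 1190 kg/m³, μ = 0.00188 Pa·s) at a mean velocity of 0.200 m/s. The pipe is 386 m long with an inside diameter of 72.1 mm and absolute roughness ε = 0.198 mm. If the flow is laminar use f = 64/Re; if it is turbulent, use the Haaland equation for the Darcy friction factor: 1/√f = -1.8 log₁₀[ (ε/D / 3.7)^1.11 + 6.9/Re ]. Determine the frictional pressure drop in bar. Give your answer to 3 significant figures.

ΔP ≈ 0.0448 bar

Reynolds number Re = ρVD/μ = 1190 · 0.2 · 0.0721 / 0.00188 = 9128.
Re > 4000 → turbulent. Relative roughness ε/D = 0.000198/0.0721 = 0.00275. Haaland: 1/√f = -1.8 log₁₀[(0.00275/3.7)^1.11 + 6.9/9128] = -1.8 log₁₀[0.000336 + 0.000756] = 5.331, so f = 0.03518.
Darcy-Weisbach: ΔP = f(L/D)(ρV²/2) = 0.03518·(386/0.0721)·(1190·0.2²/2) = 0.03518·5354·23.8 = 4483 Pa.
ΔP = 4483 Pa = 0.0448 bar.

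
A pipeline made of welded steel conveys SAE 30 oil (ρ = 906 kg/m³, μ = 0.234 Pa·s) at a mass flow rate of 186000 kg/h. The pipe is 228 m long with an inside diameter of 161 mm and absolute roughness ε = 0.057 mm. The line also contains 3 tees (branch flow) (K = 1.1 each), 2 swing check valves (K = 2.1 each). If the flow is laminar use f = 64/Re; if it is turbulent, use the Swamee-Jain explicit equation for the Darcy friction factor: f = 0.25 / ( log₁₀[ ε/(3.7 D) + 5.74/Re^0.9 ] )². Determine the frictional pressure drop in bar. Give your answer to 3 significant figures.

ΔP ≈ 2.11 bar

ṁ = 186000 kg/h = 186000/3600 = 51.67 kg/s.
A = πD²/4 = π(0.161)²/4 = 0.02036 m²; mean velocity V = ṁ/(ρA) = 51.67/(906 · 0.02036) = 2.801 m/s.
Reynolds number Re = ρVD/μ = 906 · 2.801 · 0.161 / 0.234 = 1746.
Re < 2300 → laminar flow, so f = 64/Re = 64/1746 = 0.03665 (the turbulent correlation is not needed).
Total minor-loss coefficient ΣK = 3·1.1 + 2·2.1 = 7.5.
ΔP = [f·L/D + ΣK]·(ρV²/2) = [0.03665·228/0.161 + 7.5]·(906·2.801²/2) = [51.91 + 7.5]·3555 = 2.112e+05 Pa.
ΔP = 2.112e+05 Pa = 2.11 bar.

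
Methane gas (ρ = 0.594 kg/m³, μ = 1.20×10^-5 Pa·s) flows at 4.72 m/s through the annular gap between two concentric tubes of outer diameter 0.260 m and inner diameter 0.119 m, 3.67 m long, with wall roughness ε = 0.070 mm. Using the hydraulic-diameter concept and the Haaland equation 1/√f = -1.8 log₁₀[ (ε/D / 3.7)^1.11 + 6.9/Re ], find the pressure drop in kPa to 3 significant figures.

Hydraulic diameter D_h = 4A/P = D_o - D_i = 0.26 - 0.119 = 0.141 m.
Re = ρVD_h/μ = 0.594·4.72·0.141/1.2e-05 = 3.294e+04.
ε/D_h = 7e-05/0.141 = 0.000496; Haaland gives 1/√f = -1.8 log₁₀[5.03e-05+0.000209] = 6.454, so f = 0.02401.
ΔP = f(L/D_h)(ρV²/2) = 0.02401·3.67/0.141·6.617 = 4.135 Pa.
ΔP = 0.00413 kPa.

ΔP ≈ 0.00413 kPa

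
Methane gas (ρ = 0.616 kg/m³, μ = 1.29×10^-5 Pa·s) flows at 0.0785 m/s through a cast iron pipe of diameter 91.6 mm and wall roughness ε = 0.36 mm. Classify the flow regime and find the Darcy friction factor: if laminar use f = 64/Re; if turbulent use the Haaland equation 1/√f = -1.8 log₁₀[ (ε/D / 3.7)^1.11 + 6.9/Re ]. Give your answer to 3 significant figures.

Re = ρVD/μ = 0.616·0.0785·0.0916/1.29e-05 = 343.4.
Re < 2300 → laminar, so f = 64/Re = 0.1864 (roughness is irrelevant in laminar flow).

f ≈ 0.186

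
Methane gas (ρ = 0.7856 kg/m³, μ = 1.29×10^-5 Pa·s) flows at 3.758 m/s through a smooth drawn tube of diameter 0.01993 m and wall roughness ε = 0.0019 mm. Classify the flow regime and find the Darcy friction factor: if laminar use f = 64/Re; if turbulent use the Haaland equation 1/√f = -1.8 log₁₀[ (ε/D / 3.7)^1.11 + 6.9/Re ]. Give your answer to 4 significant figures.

Re = ρVD/μ = 0.7856·3.758·0.01993/1.29e-05 = 4561.
Re > 4000 → turbulent. ε/D = 1.9e-06/0.01993 = 9.53e-05; Haaland: 1/√f = -1.8 log₁₀[8.06e-06 + 0.00151] = 5.072, so f = 0.03887.

f ≈ 0.03887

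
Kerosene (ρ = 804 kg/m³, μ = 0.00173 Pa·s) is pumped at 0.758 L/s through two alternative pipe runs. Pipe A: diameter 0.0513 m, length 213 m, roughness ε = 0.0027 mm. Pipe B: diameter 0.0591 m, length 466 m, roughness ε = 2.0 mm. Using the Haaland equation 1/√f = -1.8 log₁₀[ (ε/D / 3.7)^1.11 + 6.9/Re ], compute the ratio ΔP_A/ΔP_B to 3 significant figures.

Pipe A: V = Q/A = 0.000758/0.002067 = 0.3667 m/s; Re = 8743; ε/D = 5.26e-05; Haaland → f = 0.03211; ΔP_A = f(L/D)(ρV²/2) = 7207 Pa.
Pipe B: V = Q/A = 0.000758/0.002743 = 0.2763 m/s; Re = 7589; ε/D = 0.0338; Haaland → f = 0.064; ΔP_B = f(L/D)(ρV²/2) = 1.549e+04 Pa.
ΔP_A/ΔP_B = 7207/1.549e+04 = 0.465.

ΔP_A/ΔP_B ≈ 0.465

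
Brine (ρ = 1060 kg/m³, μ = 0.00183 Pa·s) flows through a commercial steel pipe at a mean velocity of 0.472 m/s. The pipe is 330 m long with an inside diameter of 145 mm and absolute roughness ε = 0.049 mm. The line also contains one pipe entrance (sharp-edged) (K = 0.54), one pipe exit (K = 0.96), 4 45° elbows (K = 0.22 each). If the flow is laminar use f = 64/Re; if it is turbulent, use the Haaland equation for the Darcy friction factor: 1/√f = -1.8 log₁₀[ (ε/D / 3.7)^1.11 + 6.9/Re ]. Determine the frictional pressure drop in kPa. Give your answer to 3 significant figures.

ΔP ≈ 6.39 kPa

Reynolds number Re = ρVD/μ = 1060 · 0.472 · 0.145 / 0.00183 = 3.964e+04.
Re > 4000 → turbulent. Relative roughness ε/D = 4.9e-05/0.145 = 0.000338. Haaland: 1/√f = -1.8 log₁₀[(0.000338/3.7)^1.11 + 6.9/3.964e+04] = -1.8 log₁₀[3.28e-05 + 0.000174] = 6.632, so f = 0.02274.
Total minor-loss coefficient ΣK = 1·0.54 + 1·0.96 + 4·0.22 = 2.38.
ΔP = [f·L/D + ΣK]·(ρV²/2) = [0.02274·330/0.145 + 2.38]·(1060·0.472²/2) = [51.75 + 2.38]·118.1 = 6391 Pa.
ΔP = 6391 Pa = 6.39 kPa.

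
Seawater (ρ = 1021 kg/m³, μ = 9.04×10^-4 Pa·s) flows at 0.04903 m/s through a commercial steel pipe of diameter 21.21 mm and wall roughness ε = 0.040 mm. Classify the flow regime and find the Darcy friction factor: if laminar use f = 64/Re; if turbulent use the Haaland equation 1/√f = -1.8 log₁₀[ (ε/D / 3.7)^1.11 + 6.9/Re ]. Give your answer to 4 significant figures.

f ≈ 0.05449

Re = ρVD/μ = 1021·0.04903·0.02121/0.000904 = 1175.
Re < 2300 → laminar, so f = 64/Re = 0.05449 (roughness is irrelevant in laminar flow).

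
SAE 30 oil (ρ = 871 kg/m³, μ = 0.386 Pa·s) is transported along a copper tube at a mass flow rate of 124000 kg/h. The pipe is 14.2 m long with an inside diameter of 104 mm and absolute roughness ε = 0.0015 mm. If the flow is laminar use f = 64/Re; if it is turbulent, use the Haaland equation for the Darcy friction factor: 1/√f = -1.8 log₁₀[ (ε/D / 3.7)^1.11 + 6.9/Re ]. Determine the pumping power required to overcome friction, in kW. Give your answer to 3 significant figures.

ṁ = 124000 kg/h = 124000/3600 = 34.44 kg/s.
A = πD²/4 = π(0.104)²/4 = 0.008495 m²; mean velocity V = ṁ/(ρA) = 34.44/(871 · 0.008495) = 4.655 m/s.
Reynolds number Re = ρVD/μ = 871 · 4.655 · 0.104 / 0.386 = 1092.
Re < 2300 → laminar flow, so f = 64/Re = 64/1092 = 0.05858 (the turbulent correlation is not needed).
Darcy-Weisbach: ΔP = f(L/D)(ρV²/2) = 0.05858·(14.2/0.104)·(871·4.655²/2) = 0.05858·136.5·9438 = 7.549e+04 Pa.
Q = ṁ/ρ = 34.44/871 = 0.03955 m³/s.
Pumping power P = QΔP = 0.03955·7.549e+04 = 2985 W = 2.99 kW.

P ≈ 2.99 kW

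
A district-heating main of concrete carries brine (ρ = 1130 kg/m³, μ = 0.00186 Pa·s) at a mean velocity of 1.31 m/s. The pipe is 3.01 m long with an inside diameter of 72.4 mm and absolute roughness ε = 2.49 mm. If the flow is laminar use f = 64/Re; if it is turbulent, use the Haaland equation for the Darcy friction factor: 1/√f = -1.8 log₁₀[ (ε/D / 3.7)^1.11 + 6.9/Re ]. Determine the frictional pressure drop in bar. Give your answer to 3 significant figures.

Reynolds number Re = ρVD/μ = 1130 · 1.31 · 0.0724 / 0.00186 = 5.762e+04.
Re > 4000 → turbulent. Relative roughness ε/D = 0.00249/0.0724 = 0.0344. Haaland: 1/√f = -1.8 log₁₀[(0.0344/3.7)^1.11 + 6.9/5.762e+04] = -1.8 log₁₀[0.00556 + 0.00012] = 4.043, so f = 0.06119.
Darcy-Weisbach: ΔP = f(L/D)(ρV²/2) = 0.06119·(3.01/0.0724)·(1130·1.31²/2) = 0.06119·41.57·969.6 = 2466 Pa.
ΔP = 2466 Pa = 0.0247 bar.

ΔP ≈ 0.0247 bar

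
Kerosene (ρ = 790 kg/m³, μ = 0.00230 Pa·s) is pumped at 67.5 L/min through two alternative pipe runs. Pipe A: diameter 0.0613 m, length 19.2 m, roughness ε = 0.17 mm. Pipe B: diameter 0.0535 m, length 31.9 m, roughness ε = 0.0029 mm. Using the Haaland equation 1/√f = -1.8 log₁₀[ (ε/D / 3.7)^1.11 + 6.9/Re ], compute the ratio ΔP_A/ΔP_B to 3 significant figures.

ΔP_A/ΔP_B ≈ 0.348

Pipe A: V = Q/A = 0.001125/0.002951 = 0.3812 m/s; Re = 8026; ε/D = 0.00277; Haaland → f = 0.03617; ΔP_A = f(L/D)(ρV²/2) = 650.3 Pa.
Pipe B: V = Q/A = 0.001125/0.002248 = 0.5004 m/s; Re = 9196; ε/D = 5.42e-05; Haaland → f = 0.03166; ΔP_B = f(L/D)(ρV²/2) = 1867 Pa.
ΔP_A/ΔP_B = 650.3/1867 = 0.348.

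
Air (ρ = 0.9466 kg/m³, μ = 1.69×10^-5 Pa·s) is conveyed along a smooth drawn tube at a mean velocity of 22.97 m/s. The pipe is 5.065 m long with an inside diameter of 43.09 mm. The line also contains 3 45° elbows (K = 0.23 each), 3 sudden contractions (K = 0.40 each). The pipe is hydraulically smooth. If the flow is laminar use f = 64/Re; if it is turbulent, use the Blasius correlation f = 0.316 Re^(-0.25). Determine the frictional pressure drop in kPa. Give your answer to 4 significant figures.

Reynolds number Re = ρVD/μ = 0.9466 · 22.97 · 0.04309 / 1.69e-05 = 5.544e+04.
Re > 4000 → turbulent. Smooth-pipe (Blasius): f = 0.316 Re^(-0.25) = 0.316/(5.544e+04)^0.25 = 0.02059.
Total minor-loss coefficient ΣK = 3·0.23 + 3·0.4 = 1.89.
ΔP = [f·L/D + ΣK]·(ρV²/2) = [0.02059·5.065/0.04309 + 1.89]·(0.9466·22.97²/2) = [2.421 + 1.89]·249.7 = 1076 Pa.
ΔP = 1076 Pa = 1.076 kPa.

ΔP ≈ 1.076 kPa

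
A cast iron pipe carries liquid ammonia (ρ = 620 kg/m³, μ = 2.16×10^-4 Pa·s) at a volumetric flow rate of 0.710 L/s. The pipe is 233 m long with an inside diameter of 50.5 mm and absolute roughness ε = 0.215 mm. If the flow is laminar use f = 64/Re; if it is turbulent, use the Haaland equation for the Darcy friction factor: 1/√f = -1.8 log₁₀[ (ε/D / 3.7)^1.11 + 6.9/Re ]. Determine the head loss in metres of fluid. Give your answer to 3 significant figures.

h_f ≈ 0.909 m

Q = 0.710 L/s = 0.710/1000 = 0.00071 m³/s.
Cross-sectional area A = πD²/4 = π(0.0505)²/4 = 0.002003 m²; mean velocity V = Q/A = 0.00071/0.002003 = 0.3545 m/s.
Reynolds number Re = ρVD/μ = 620 · 0.3545 · 0.0505 / 0.000216 = 5.138e+04.
Re > 4000 → turbulent. Relative roughness ε/D = 0.000215/0.0505 = 0.00426. Haaland: 1/√f = -1.8 log₁₀[(0.00426/3.7)^1.11 + 6.9/5.138e+04] = -1.8 log₁₀[0.000547 + 0.000134] = 5.7, so f = 0.03077.
Darcy-Weisbach: ΔP = f(L/D)(ρV²/2) = 0.03077·(233/0.0505)·(620·0.3545²/2) = 0.03077·4614·38.95 = 5531 Pa.
Head loss h_f = ΔP/(ρg) = 5531/(620·9.81) = 0.909 m.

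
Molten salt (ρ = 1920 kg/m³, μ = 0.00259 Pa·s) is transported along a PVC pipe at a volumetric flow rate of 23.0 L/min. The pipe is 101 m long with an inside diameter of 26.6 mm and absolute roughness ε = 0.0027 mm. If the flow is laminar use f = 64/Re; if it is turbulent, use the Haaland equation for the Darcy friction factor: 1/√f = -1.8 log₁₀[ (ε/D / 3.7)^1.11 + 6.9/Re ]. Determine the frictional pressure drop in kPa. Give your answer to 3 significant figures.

Q = 23.0 L/min = 23.0/60000 = 0.0003833 m³/s.
Cross-sectional area A = πD²/4 = π(0.0266)²/4 = 0.0005557 m²; mean velocity V = Q/A = 0.0003833/0.0005557 = 0.6898 m/s.
Reynolds number Re = ρVD/μ = 1920 · 0.6898 · 0.0266 / 0.00259 = 1.36e+04.
Re > 4000 → turbulent. Relative roughness ε/D = 2.7e-06/0.0266 = 0.000102. Haaland: 1/√f = -1.8 log₁₀[(0.000102/3.7)^1.11 + 6.9/1.36e+04] = -1.8 log₁₀[8.64e-06 + 0.000507] = 5.917, so f = 0.02856.
Darcy-Weisbach: ΔP = f(L/D)(ρV²/2) = 0.02856·(101/0.0266)·(1920·0.6898²/2) = 0.02856·3797·456.8 = 4.953e+04 Pa.
ΔP = 4.953e+04 Pa = 49.5 kPa.

ΔP ≈ 49.5 kPa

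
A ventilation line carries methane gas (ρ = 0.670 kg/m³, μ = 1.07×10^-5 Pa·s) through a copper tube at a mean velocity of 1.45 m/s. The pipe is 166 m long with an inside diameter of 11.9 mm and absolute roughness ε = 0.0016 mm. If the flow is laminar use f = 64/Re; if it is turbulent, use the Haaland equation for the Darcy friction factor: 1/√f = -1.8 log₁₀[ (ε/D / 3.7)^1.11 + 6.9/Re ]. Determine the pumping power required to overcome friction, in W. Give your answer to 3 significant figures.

P ≈ 0.0939 W

Reynolds number Re = ρVD/μ = 0.67 · 1.45 · 0.0119 / 1.07e-05 = 1080.
Re < 2300 → laminar flow, so f = 64/Re = 64/1080 = 0.05923 (the turbulent correlation is not needed).
Darcy-Weisbach: ΔP = f(L/D)(ρV²/2) = 0.05923·(166/0.0119)·(0.67·1.45²/2) = 0.05923·1.395e+04·0.7043 = 582 Pa.
Q = V·A = 1.45·0.0001112 = 0.0001613 m³/s.
Pumping power P = QΔP = 0.0001613·582 = 0.09386 W = 0.0939 W.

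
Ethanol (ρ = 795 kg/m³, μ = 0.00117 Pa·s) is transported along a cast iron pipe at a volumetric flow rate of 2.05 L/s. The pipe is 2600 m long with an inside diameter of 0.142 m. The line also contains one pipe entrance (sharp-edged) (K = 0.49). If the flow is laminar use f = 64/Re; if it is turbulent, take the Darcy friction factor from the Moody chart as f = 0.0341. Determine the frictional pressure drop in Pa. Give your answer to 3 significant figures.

Q = 2.05 L/s = 2.05/1000 = 0.00205 m³/s.
Cross-sectional area A = πD²/4 = π(0.142)²/4 = 0.01584 m²; mean velocity V = Q/A = 0.00205/0.01584 = 0.1294 m/s.
Reynolds number Re = ρVD/μ = 795 · 0.1294 · 0.142 / 0.00117 = 1.249e+04.
Re > 4000 → turbulent; use the Moody-chart value f = 0.0341.
Total minor-loss coefficient ΣK = 1·0.49 = 0.49.
ΔP = [f·L/D + ΣK]·(ρV²/2) = [0.0341·2600/0.142 + 0.49]·(795·0.1294²/2) = [624.4 + 0.49]·6.661 = 4162 Pa.

ΔP ≈ 4160 Pa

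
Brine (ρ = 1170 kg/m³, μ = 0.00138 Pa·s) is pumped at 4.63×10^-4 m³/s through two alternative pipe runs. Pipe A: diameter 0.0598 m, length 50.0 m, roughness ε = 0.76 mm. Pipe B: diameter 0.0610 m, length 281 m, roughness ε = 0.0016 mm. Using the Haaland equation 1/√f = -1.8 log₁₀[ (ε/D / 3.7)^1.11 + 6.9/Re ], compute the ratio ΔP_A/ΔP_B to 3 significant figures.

ΔP_A/ΔP_B ≈ 0.280

Pipe A: V = Q/A = 0.000463/0.002809 = 0.1648 m/s; Re = 8358; ε/D = 0.0127; Haaland → f = 0.04658; ΔP_A = f(L/D)(ρV²/2) = 619.1 Pa.
Pipe B: V = Q/A = 0.000463/0.002922 = 0.1584 m/s; Re = 8193; ε/D = 2.62e-05; Haaland → f = 0.03267; ΔP_B = f(L/D)(ρV²/2) = 2210 Pa.
ΔP_A/ΔP_B = 619.1/2210 = 0.280.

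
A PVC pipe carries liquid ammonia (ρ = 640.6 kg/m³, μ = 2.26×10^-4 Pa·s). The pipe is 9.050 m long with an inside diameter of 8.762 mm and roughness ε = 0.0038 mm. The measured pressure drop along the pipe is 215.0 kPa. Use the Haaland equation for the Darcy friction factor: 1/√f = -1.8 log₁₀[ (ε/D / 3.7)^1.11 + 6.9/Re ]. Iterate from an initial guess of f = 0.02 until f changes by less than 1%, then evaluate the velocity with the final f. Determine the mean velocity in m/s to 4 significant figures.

Rearranging Darcy-Weisbach: V = √(2·ΔP·D/(f·L·ρ)). With ε/D = 3.8e-06/0.008762 = 0.000434, iterate starting from f = 0.02:
  f = 0.02 → V = √(2·2.15e+05·0.008762/(0.02·9.05·640.6)) = 5.7 m/s; Re = ρVD/μ = 1.416e+05; f → 0.01895
  f = 0.01895 → V = 5.857 m/s; Re = 1.455e+05; f → 0.01889
Converged (Δf/f < 1%). With the final f = 0.01889: V = √(2·2.15e+05·0.008762/(0.01889·9.05·640.6)) = 5.866 m/s.

V ≈ 5.866 m/s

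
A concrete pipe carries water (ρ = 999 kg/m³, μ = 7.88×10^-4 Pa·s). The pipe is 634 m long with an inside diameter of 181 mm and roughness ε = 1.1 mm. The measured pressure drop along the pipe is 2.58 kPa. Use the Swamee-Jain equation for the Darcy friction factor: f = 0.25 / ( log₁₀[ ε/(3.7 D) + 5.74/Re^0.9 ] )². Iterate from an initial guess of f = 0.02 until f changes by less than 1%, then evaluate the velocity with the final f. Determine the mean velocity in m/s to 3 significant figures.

V ≈ 0.207 m/s

Rearranging Darcy-Weisbach: V = √(2·ΔP·D/(f·L·ρ)). With ε/D = 0.0011/0.181 = 0.00608, iterate starting from f = 0.02:
  f = 0.02 → V = √(2·2580·0.181/(0.02·634·999)) = 0.2715 m/s; Re = ρVD/μ = 6.231e+04; f → 0.03388
  f = 0.03388 → V = 0.2086 m/s; Re = 4.788e+04; f → 0.03429
  f = 0.03429 → V = 0.2074 m/s; Re = 4.758e+04; f → 0.0343
Converged (Δf/f < 1%). With the final f = 0.0343: V = √(2·2580·0.181/(0.0343·634·999)) = 0.2073 m/s.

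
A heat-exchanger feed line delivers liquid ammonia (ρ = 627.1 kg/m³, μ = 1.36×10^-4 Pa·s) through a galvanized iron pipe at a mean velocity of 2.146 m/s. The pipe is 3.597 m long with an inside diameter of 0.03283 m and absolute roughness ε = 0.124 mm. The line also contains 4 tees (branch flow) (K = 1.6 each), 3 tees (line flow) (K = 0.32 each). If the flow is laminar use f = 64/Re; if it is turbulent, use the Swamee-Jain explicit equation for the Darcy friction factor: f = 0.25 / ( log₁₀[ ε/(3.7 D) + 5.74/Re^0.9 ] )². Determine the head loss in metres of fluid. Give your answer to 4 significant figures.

Reynolds number Re = ρVD/μ = 627.1 · 2.146 · 0.03283 / 0.000136 = 3.249e+05.
Re > 4000 → turbulent. Relative roughness ε/D = 0.000124/0.03283 = 0.00378. Swamee-Jain: f = 0.25/(log₁₀[0.00378/3.7 + 5.74/3.249e+05^0.9])² = 0.25/(log₁₀[0.00102 + 6.29e-05])² = 0.25/(-2.965)² = 0.02844.
Total minor-loss coefficient ΣK = 4·1.6 + 3·0.32 = 7.36.
ΔP = [f·L/D + ΣK]·(ρV²/2) = [0.02844·3.597/0.03283 + 7.36]·(627.1·2.146²/2) = [3.116 + 7.36]·1444 = 1.513e+04 Pa.
Head loss h_f = ΔP/(ρg) = 1.513e+04/(627.1·9.81) = 2.459 m.

h_f ≈ 2.459 m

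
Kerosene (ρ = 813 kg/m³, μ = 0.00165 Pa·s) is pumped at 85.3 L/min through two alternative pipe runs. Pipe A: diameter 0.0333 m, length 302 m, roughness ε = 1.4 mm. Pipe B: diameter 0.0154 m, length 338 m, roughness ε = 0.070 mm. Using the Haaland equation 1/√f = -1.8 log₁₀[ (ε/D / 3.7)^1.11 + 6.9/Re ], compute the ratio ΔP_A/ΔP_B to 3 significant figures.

ΔP_A/ΔP_B ≈ 0.0409

Pipe A: V = Q/A = 0.001422/0.0008709 = 1.632 m/s; Re = 2.678e+04; ε/D = 0.042; Haaland → f = 0.06723; ΔP_A = f(L/D)(ρV²/2) = 6.604e+05 Pa.
Pipe B: V = Q/A = 0.001422/0.0001863 = 7.632 m/s; Re = 5.792e+04; ε/D = 0.00455; Haaland → f = 0.03109; ΔP_B = f(L/D)(ρV²/2) = 1.616e+07 Pa.
ΔP_A/ΔP_B = 6.604e+05/1.616e+07 = 0.0409.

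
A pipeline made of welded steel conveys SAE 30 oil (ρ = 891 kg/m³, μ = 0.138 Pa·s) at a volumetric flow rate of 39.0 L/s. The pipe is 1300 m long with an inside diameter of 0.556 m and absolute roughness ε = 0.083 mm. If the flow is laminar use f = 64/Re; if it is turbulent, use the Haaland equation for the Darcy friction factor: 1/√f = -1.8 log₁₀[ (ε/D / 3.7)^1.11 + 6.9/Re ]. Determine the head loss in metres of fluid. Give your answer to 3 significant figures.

h_f ≈ 0.341 m

Q = 39.0 L/s = 39.0/1000 = 0.039 m³/s.
Cross-sectional area A = πD²/4 = π(0.556)²/4 = 0.2428 m²; mean velocity V = Q/A = 0.039/0.2428 = 0.1606 m/s.
Reynolds number Re = ρVD/μ = 891 · 0.1606 · 0.556 / 0.138 = 576.6.
Re < 2300 → laminar flow, so f = 64/Re = 64/576.6 = 0.111 (the turbulent correlation is not needed).
Darcy-Weisbach: ΔP = f(L/D)(ρV²/2) = 0.111·(1300/0.556)·(891·0.1606²/2) = 0.111·2338·11.49 = 2983 Pa.
Head loss h_f = ΔP/(ρg) = 2983/(891·9.81) = 0.341 m.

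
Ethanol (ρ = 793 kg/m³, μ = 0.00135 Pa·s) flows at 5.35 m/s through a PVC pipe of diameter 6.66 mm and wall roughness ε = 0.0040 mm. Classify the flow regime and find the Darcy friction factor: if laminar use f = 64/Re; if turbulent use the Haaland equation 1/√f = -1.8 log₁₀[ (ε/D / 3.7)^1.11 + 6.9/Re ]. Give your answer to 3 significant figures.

Re = ρVD/μ = 793·5.35·0.00666/0.00135 = 2.093e+04.
Re > 4000 → turbulent. ε/D = 4e-06/0.00666 = 0.000601; Haaland: 1/√f = -1.8 log₁₀[6.22e-05 + 0.00033] = 6.132, so f = 0.02659.

f ≈ 0.0266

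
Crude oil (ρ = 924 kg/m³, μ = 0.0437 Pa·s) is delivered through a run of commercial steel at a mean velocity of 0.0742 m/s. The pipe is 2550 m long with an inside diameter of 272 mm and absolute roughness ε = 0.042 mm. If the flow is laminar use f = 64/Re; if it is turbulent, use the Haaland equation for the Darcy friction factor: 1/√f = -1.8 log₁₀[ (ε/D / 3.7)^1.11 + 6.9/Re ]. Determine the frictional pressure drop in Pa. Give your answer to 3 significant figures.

ΔP ≈ 3580 Pa

Reynolds number Re = ρVD/μ = 924 · 0.0742 · 0.272 / 0.0437 = 426.7.
Re < 2300 → laminar flow, so f = 64/Re = 64/426.7 = 0.15 (the turbulent correlation is not needed).
Darcy-Weisbach: ΔP = f(L/D)(ρV²/2) = 0.15·(2550/0.272)·(924·0.0742²/2) = 0.15·9375·2.544 = 3576 Pa.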